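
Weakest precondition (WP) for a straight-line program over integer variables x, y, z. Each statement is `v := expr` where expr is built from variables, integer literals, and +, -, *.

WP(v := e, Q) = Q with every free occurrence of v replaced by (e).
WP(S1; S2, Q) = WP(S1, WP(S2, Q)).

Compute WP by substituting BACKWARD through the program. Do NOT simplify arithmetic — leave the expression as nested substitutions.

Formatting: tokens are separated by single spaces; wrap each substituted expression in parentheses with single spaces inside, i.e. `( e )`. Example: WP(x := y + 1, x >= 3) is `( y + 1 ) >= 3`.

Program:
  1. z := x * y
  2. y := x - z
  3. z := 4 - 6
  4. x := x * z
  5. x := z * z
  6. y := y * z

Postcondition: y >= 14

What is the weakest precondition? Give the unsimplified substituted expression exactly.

post: y >= 14
stmt 6: y := y * z  -- replace 1 occurrence(s) of y with (y * z)
  => ( y * z ) >= 14
stmt 5: x := z * z  -- replace 0 occurrence(s) of x with (z * z)
  => ( y * z ) >= 14
stmt 4: x := x * z  -- replace 0 occurrence(s) of x with (x * z)
  => ( y * z ) >= 14
stmt 3: z := 4 - 6  -- replace 1 occurrence(s) of z with (4 - 6)
  => ( y * ( 4 - 6 ) ) >= 14
stmt 2: y := x - z  -- replace 1 occurrence(s) of y with (x - z)
  => ( ( x - z ) * ( 4 - 6 ) ) >= 14
stmt 1: z := x * y  -- replace 1 occurrence(s) of z with (x * y)
  => ( ( x - ( x * y ) ) * ( 4 - 6 ) ) >= 14

Answer: ( ( x - ( x * y ) ) * ( 4 - 6 ) ) >= 14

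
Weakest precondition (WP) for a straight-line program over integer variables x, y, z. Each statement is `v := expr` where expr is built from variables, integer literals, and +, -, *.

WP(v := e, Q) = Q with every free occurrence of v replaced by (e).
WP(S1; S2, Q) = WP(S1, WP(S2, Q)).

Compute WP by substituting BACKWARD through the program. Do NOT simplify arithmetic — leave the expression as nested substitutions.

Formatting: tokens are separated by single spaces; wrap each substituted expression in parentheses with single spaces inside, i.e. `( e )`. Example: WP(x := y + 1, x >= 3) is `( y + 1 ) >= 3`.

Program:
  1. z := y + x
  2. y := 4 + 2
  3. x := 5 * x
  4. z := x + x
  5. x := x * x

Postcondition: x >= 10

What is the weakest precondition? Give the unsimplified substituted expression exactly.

post: x >= 10
stmt 5: x := x * x  -- replace 1 occurrence(s) of x with (x * x)
  => ( x * x ) >= 10
stmt 4: z := x + x  -- replace 0 occurrence(s) of z with (x + x)
  => ( x * x ) >= 10
stmt 3: x := 5 * x  -- replace 2 occurrence(s) of x with (5 * x)
  => ( ( 5 * x ) * ( 5 * x ) ) >= 10
stmt 2: y := 4 + 2  -- replace 0 occurrence(s) of y with (4 + 2)
  => ( ( 5 * x ) * ( 5 * x ) ) >= 10
stmt 1: z := y + x  -- replace 0 occurrence(s) of z with (y + x)
  => ( ( 5 * x ) * ( 5 * x ) ) >= 10

Answer: ( ( 5 * x ) * ( 5 * x ) ) >= 10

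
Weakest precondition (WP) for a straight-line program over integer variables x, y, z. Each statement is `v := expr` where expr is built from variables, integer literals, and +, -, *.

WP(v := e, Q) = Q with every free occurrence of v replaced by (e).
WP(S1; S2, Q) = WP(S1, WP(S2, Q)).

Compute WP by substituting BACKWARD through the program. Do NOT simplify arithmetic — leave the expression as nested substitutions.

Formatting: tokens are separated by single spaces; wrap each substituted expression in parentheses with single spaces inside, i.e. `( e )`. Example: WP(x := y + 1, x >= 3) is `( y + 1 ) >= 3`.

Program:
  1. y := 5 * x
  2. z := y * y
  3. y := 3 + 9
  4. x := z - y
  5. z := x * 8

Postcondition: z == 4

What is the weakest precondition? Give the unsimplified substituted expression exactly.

Answer: ( ( ( ( 5 * x ) * ( 5 * x ) ) - ( 3 + 9 ) ) * 8 ) == 4

Derivation:
post: z == 4
stmt 5: z := x * 8  -- replace 1 occurrence(s) of z with (x * 8)
  => ( x * 8 ) == 4
stmt 4: x := z - y  -- replace 1 occurrence(s) of x with (z - y)
  => ( ( z - y ) * 8 ) == 4
stmt 3: y := 3 + 9  -- replace 1 occurrence(s) of y with (3 + 9)
  => ( ( z - ( 3 + 9 ) ) * 8 ) == 4
stmt 2: z := y * y  -- replace 1 occurrence(s) of z with (y * y)
  => ( ( ( y * y ) - ( 3 + 9 ) ) * 8 ) == 4
stmt 1: y := 5 * x  -- replace 2 occurrence(s) of y with (5 * x)
  => ( ( ( ( 5 * x ) * ( 5 * x ) ) - ( 3 + 9 ) ) * 8 ) == 4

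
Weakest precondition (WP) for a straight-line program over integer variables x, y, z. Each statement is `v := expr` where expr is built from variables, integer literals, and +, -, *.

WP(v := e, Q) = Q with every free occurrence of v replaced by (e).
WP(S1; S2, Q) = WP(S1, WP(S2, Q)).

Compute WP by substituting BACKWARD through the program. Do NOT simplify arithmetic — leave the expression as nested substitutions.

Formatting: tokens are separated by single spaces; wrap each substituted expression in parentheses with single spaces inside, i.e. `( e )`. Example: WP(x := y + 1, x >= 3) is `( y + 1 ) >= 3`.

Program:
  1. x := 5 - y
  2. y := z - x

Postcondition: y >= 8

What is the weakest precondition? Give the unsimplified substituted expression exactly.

post: y >= 8
stmt 2: y := z - x  -- replace 1 occurrence(s) of y with (z - x)
  => ( z - x ) >= 8
stmt 1: x := 5 - y  -- replace 1 occurrence(s) of x with (5 - y)
  => ( z - ( 5 - y ) ) >= 8

Answer: ( z - ( 5 - y ) ) >= 8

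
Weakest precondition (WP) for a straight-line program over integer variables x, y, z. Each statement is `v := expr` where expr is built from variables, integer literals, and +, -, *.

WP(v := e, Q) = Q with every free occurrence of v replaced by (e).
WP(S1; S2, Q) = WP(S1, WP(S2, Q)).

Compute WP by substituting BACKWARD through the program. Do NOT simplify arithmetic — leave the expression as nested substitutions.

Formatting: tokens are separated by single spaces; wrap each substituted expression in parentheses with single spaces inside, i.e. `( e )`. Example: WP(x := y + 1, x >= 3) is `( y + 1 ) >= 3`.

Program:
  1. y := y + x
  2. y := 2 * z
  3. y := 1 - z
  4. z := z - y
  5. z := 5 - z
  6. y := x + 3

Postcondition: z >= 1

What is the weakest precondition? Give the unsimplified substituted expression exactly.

Answer: ( 5 - ( z - ( 1 - z ) ) ) >= 1

Derivation:
post: z >= 1
stmt 6: y := x + 3  -- replace 0 occurrence(s) of y with (x + 3)
  => z >= 1
stmt 5: z := 5 - z  -- replace 1 occurrence(s) of z with (5 - z)
  => ( 5 - z ) >= 1
stmt 4: z := z - y  -- replace 1 occurrence(s) of z with (z - y)
  => ( 5 - ( z - y ) ) >= 1
stmt 3: y := 1 - z  -- replace 1 occurrence(s) of y with (1 - z)
  => ( 5 - ( z - ( 1 - z ) ) ) >= 1
stmt 2: y := 2 * z  -- replace 0 occurrence(s) of y with (2 * z)
  => ( 5 - ( z - ( 1 - z ) ) ) >= 1
stmt 1: y := y + x  -- replace 0 occurrence(s) of y with (y + x)
  => ( 5 - ( z - ( 1 - z ) ) ) >= 1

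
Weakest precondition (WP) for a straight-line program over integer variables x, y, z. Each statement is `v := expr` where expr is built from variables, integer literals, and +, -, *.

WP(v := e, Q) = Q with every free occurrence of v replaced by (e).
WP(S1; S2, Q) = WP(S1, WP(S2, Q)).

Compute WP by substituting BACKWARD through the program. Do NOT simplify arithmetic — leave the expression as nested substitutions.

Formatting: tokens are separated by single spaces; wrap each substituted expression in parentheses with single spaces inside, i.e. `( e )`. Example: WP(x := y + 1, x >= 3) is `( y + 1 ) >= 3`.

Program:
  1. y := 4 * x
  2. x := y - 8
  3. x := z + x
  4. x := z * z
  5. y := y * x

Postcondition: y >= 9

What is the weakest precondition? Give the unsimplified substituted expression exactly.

post: y >= 9
stmt 5: y := y * x  -- replace 1 occurrence(s) of y with (y * x)
  => ( y * x ) >= 9
stmt 4: x := z * z  -- replace 1 occurrence(s) of x with (z * z)
  => ( y * ( z * z ) ) >= 9
stmt 3: x := z + x  -- replace 0 occurrence(s) of x with (z + x)
  => ( y * ( z * z ) ) >= 9
stmt 2: x := y - 8  -- replace 0 occurrence(s) of x with (y - 8)
  => ( y * ( z * z ) ) >= 9
stmt 1: y := 4 * x  -- replace 1 occurrence(s) of y with (4 * x)
  => ( ( 4 * x ) * ( z * z ) ) >= 9

Answer: ( ( 4 * x ) * ( z * z ) ) >= 9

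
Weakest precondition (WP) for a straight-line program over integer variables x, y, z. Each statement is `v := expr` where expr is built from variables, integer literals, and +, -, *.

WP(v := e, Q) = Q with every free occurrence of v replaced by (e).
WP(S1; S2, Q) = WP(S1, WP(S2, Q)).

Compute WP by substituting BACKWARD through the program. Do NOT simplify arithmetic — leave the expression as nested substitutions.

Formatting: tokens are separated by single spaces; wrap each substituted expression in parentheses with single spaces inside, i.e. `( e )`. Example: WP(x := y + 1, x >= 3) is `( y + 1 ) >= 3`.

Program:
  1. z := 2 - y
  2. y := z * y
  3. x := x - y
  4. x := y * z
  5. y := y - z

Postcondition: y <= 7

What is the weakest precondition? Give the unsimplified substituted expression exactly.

post: y <= 7
stmt 5: y := y - z  -- replace 1 occurrence(s) of y with (y - z)
  => ( y - z ) <= 7
stmt 4: x := y * z  -- replace 0 occurrence(s) of x with (y * z)
  => ( y - z ) <= 7
stmt 3: x := x - y  -- replace 0 occurrence(s) of x with (x - y)
  => ( y - z ) <= 7
stmt 2: y := z * y  -- replace 1 occurrence(s) of y with (z * y)
  => ( ( z * y ) - z ) <= 7
stmt 1: z := 2 - y  -- replace 2 occurrence(s) of z with (2 - y)
  => ( ( ( 2 - y ) * y ) - ( 2 - y ) ) <= 7

Answer: ( ( ( 2 - y ) * y ) - ( 2 - y ) ) <= 7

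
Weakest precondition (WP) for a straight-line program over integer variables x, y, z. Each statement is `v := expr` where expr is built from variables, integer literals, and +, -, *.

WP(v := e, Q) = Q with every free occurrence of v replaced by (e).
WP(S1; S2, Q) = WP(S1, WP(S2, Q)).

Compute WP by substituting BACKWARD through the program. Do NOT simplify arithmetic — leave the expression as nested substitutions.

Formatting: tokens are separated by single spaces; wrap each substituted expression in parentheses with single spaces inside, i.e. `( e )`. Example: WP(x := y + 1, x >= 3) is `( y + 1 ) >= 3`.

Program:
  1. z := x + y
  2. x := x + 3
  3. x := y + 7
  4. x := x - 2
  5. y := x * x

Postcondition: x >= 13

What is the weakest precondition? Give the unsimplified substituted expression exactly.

Answer: ( ( y + 7 ) - 2 ) >= 13

Derivation:
post: x >= 13
stmt 5: y := x * x  -- replace 0 occurrence(s) of y with (x * x)
  => x >= 13
stmt 4: x := x - 2  -- replace 1 occurrence(s) of x with (x - 2)
  => ( x - 2 ) >= 13
stmt 3: x := y + 7  -- replace 1 occurrence(s) of x with (y + 7)
  => ( ( y + 7 ) - 2 ) >= 13
stmt 2: x := x + 3  -- replace 0 occurrence(s) of x with (x + 3)
  => ( ( y + 7 ) - 2 ) >= 13
stmt 1: z := x + y  -- replace 0 occurrence(s) of z with (x + y)
  => ( ( y + 7 ) - 2 ) >= 13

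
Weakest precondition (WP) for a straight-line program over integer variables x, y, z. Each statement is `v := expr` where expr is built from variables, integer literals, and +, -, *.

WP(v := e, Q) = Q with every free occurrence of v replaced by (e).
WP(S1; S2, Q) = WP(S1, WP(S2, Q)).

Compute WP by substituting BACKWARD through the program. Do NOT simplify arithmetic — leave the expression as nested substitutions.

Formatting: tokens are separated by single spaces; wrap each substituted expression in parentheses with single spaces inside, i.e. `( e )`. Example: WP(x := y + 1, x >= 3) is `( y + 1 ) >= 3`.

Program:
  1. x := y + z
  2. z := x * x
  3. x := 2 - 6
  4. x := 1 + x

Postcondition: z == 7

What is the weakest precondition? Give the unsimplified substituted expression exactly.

post: z == 7
stmt 4: x := 1 + x  -- replace 0 occurrence(s) of x with (1 + x)
  => z == 7
stmt 3: x := 2 - 6  -- replace 0 occurrence(s) of x with (2 - 6)
  => z == 7
stmt 2: z := x * x  -- replace 1 occurrence(s) of z with (x * x)
  => ( x * x ) == 7
stmt 1: x := y + z  -- replace 2 occurrence(s) of x with (y + z)
  => ( ( y + z ) * ( y + z ) ) == 7

Answer: ( ( y + z ) * ( y + z ) ) == 7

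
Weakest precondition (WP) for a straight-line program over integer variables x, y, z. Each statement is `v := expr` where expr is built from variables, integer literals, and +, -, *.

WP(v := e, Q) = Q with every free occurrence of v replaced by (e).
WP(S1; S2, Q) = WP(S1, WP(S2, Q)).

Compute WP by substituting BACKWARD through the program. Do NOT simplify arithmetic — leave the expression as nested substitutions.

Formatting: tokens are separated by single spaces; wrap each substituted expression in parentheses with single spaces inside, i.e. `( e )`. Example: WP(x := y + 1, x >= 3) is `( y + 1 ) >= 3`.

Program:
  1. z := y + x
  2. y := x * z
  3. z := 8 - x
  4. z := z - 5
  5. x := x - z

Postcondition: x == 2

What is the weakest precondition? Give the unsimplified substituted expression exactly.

post: x == 2
stmt 5: x := x - z  -- replace 1 occurrence(s) of x with (x - z)
  => ( x - z ) == 2
stmt 4: z := z - 5  -- replace 1 occurrence(s) of z with (z - 5)
  => ( x - ( z - 5 ) ) == 2
stmt 3: z := 8 - x  -- replace 1 occurrence(s) of z with (8 - x)
  => ( x - ( ( 8 - x ) - 5 ) ) == 2
stmt 2: y := x * z  -- replace 0 occurrence(s) of y with (x * z)
  => ( x - ( ( 8 - x ) - 5 ) ) == 2
stmt 1: z := y + x  -- replace 0 occurrence(s) of z with (y + x)
  => ( x - ( ( 8 - x ) - 5 ) ) == 2

Answer: ( x - ( ( 8 - x ) - 5 ) ) == 2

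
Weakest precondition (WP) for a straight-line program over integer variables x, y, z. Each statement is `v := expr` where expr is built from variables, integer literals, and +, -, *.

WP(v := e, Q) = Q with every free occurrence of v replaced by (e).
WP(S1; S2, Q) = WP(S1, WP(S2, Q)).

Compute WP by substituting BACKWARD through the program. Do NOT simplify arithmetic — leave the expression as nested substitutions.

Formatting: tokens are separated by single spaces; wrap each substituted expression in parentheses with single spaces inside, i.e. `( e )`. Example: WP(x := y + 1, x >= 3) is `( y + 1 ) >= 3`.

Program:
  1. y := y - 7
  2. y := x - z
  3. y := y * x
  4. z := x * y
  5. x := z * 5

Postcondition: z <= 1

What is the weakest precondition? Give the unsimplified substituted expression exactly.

Answer: ( x * ( ( x - z ) * x ) ) <= 1

Derivation:
post: z <= 1
stmt 5: x := z * 5  -- replace 0 occurrence(s) of x with (z * 5)
  => z <= 1
stmt 4: z := x * y  -- replace 1 occurrence(s) of z with (x * y)
  => ( x * y ) <= 1
stmt 3: y := y * x  -- replace 1 occurrence(s) of y with (y * x)
  => ( x * ( y * x ) ) <= 1
stmt 2: y := x - z  -- replace 1 occurrence(s) of y with (x - z)
  => ( x * ( ( x - z ) * x ) ) <= 1
stmt 1: y := y - 7  -- replace 0 occurrence(s) of y with (y - 7)
  => ( x * ( ( x - z ) * x ) ) <= 1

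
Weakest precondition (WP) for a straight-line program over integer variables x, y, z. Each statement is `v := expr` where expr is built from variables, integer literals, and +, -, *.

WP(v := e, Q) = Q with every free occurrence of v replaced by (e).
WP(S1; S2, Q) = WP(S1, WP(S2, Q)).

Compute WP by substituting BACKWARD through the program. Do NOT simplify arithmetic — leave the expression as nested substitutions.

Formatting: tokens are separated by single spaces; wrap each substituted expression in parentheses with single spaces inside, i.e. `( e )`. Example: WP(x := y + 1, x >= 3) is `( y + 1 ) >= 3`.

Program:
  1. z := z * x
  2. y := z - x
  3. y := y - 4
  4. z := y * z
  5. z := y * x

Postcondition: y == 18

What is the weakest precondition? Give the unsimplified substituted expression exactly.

Answer: ( ( ( z * x ) - x ) - 4 ) == 18

Derivation:
post: y == 18
stmt 5: z := y * x  -- replace 0 occurrence(s) of z with (y * x)
  => y == 18
stmt 4: z := y * z  -- replace 0 occurrence(s) of z with (y * z)
  => y == 18
stmt 3: y := y - 4  -- replace 1 occurrence(s) of y with (y - 4)
  => ( y - 4 ) == 18
stmt 2: y := z - x  -- replace 1 occurrence(s) of y with (z - x)
  => ( ( z - x ) - 4 ) == 18
stmt 1: z := z * x  -- replace 1 occurrence(s) of z with (z * x)
  => ( ( ( z * x ) - x ) - 4 ) == 18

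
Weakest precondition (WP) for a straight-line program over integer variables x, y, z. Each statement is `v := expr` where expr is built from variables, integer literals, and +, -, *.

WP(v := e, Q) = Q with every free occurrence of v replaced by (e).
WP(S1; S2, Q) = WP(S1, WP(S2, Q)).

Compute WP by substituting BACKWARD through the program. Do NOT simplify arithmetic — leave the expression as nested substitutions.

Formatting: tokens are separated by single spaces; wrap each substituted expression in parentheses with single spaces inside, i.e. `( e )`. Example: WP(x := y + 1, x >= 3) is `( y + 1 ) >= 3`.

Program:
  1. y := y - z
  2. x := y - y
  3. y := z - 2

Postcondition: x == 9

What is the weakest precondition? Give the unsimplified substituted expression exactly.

post: x == 9
stmt 3: y := z - 2  -- replace 0 occurrence(s) of y with (z - 2)
  => x == 9
stmt 2: x := y - y  -- replace 1 occurrence(s) of x with (y - y)
  => ( y - y ) == 9
stmt 1: y := y - z  -- replace 2 occurrence(s) of y with (y - z)
  => ( ( y - z ) - ( y - z ) ) == 9

Answer: ( ( y - z ) - ( y - z ) ) == 9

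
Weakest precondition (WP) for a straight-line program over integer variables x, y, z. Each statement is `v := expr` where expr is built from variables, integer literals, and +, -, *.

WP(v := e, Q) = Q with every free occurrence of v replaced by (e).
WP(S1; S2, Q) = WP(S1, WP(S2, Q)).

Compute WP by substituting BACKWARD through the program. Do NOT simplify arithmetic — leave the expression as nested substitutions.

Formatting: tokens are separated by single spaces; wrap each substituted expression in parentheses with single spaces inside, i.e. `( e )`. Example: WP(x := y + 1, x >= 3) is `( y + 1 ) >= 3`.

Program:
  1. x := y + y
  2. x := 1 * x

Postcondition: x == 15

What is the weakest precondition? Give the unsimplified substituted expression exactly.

post: x == 15
stmt 2: x := 1 * x  -- replace 1 occurrence(s) of x with (1 * x)
  => ( 1 * x ) == 15
stmt 1: x := y + y  -- replace 1 occurrence(s) of x with (y + y)
  => ( 1 * ( y + y ) ) == 15

Answer: ( 1 * ( y + y ) ) == 15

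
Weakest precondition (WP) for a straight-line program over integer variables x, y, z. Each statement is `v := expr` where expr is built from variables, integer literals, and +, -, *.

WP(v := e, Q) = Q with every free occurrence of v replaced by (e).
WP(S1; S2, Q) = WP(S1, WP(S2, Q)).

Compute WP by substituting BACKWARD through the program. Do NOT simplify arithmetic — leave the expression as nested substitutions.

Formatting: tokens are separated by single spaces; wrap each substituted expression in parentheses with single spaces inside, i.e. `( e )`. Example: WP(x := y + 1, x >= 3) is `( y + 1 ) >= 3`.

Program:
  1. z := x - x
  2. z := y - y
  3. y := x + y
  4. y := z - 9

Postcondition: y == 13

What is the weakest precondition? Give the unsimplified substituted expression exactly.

post: y == 13
stmt 4: y := z - 9  -- replace 1 occurrence(s) of y with (z - 9)
  => ( z - 9 ) == 13
stmt 3: y := x + y  -- replace 0 occurrence(s) of y with (x + y)
  => ( z - 9 ) == 13
stmt 2: z := y - y  -- replace 1 occurrence(s) of z with (y - y)
  => ( ( y - y ) - 9 ) == 13
stmt 1: z := x - x  -- replace 0 occurrence(s) of z with (x - x)
  => ( ( y - y ) - 9 ) == 13

Answer: ( ( y - y ) - 9 ) == 13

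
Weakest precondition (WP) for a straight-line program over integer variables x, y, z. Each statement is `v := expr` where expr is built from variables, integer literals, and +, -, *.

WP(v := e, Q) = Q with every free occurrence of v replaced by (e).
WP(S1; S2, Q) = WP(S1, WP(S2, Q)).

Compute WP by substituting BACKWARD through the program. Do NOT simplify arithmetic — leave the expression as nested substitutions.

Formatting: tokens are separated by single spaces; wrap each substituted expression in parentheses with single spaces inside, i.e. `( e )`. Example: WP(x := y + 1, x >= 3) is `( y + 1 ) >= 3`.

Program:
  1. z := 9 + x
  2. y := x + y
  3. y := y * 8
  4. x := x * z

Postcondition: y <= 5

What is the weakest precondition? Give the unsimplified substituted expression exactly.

Answer: ( ( x + y ) * 8 ) <= 5

Derivation:
post: y <= 5
stmt 4: x := x * z  -- replace 0 occurrence(s) of x with (x * z)
  => y <= 5
stmt 3: y := y * 8  -- replace 1 occurrence(s) of y with (y * 8)
  => ( y * 8 ) <= 5
stmt 2: y := x + y  -- replace 1 occurrence(s) of y with (x + y)
  => ( ( x + y ) * 8 ) <= 5
stmt 1: z := 9 + x  -- replace 0 occurrence(s) of z with (9 + x)
  => ( ( x + y ) * 8 ) <= 5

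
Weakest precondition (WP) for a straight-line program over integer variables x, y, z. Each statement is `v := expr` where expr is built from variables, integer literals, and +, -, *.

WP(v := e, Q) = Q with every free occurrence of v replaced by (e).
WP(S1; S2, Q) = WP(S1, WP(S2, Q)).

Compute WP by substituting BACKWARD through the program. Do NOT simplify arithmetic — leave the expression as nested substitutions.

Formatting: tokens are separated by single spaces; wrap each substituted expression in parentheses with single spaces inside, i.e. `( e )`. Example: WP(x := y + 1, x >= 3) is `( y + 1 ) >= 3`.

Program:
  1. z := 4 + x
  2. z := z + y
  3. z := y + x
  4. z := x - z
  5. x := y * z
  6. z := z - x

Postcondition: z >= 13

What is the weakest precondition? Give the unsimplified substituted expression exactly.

post: z >= 13
stmt 6: z := z - x  -- replace 1 occurrence(s) of z with (z - x)
  => ( z - x ) >= 13
stmt 5: x := y * z  -- replace 1 occurrence(s) of x with (y * z)
  => ( z - ( y * z ) ) >= 13
stmt 4: z := x - z  -- replace 2 occurrence(s) of z with (x - z)
  => ( ( x - z ) - ( y * ( x - z ) ) ) >= 13
stmt 3: z := y + x  -- replace 2 occurrence(s) of z with (y + x)
  => ( ( x - ( y + x ) ) - ( y * ( x - ( y + x ) ) ) ) >= 13
stmt 2: z := z + y  -- replace 0 occurrence(s) of z with (z + y)
  => ( ( x - ( y + x ) ) - ( y * ( x - ( y + x ) ) ) ) >= 13
stmt 1: z := 4 + x  -- replace 0 occurrence(s) of z with (4 + x)
  => ( ( x - ( y + x ) ) - ( y * ( x - ( y + x ) ) ) ) >= 13

Answer: ( ( x - ( y + x ) ) - ( y * ( x - ( y + x ) ) ) ) >= 13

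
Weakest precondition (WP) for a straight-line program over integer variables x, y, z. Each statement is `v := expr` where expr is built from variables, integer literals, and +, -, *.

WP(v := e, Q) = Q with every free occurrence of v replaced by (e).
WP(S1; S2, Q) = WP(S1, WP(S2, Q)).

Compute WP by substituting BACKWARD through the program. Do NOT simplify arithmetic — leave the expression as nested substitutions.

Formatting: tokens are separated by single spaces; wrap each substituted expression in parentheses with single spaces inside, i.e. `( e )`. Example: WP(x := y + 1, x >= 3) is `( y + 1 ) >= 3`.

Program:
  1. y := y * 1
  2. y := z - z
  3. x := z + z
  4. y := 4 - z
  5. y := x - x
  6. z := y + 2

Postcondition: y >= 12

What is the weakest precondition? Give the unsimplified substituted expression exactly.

Answer: ( ( z + z ) - ( z + z ) ) >= 12

Derivation:
post: y >= 12
stmt 6: z := y + 2  -- replace 0 occurrence(s) of z with (y + 2)
  => y >= 12
stmt 5: y := x - x  -- replace 1 occurrence(s) of y with (x - x)
  => ( x - x ) >= 12
stmt 4: y := 4 - z  -- replace 0 occurrence(s) of y with (4 - z)
  => ( x - x ) >= 12
stmt 3: x := z + z  -- replace 2 occurrence(s) of x with (z + z)
  => ( ( z + z ) - ( z + z ) ) >= 12
stmt 2: y := z - z  -- replace 0 occurrence(s) of y with (z - z)
  => ( ( z + z ) - ( z + z ) ) >= 12
stmt 1: y := y * 1  -- replace 0 occurrence(s) of y with (y * 1)
  => ( ( z + z ) - ( z + z ) ) >= 12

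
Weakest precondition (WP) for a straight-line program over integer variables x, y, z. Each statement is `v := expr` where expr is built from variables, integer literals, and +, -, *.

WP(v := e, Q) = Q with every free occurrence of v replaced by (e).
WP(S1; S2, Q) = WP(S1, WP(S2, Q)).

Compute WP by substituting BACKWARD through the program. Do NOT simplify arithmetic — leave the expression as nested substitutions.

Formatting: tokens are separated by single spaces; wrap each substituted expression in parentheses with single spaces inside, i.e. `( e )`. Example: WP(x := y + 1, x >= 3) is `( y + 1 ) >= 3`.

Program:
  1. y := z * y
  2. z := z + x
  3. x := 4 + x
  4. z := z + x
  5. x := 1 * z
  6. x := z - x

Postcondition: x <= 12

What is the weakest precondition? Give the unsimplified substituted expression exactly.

Answer: ( ( ( z + x ) + ( 4 + x ) ) - ( 1 * ( ( z + x ) + ( 4 + x ) ) ) ) <= 12

Derivation:
post: x <= 12
stmt 6: x := z - x  -- replace 1 occurrence(s) of x with (z - x)
  => ( z - x ) <= 12
stmt 5: x := 1 * z  -- replace 1 occurrence(s) of x with (1 * z)
  => ( z - ( 1 * z ) ) <= 12
stmt 4: z := z + x  -- replace 2 occurrence(s) of z with (z + x)
  => ( ( z + x ) - ( 1 * ( z + x ) ) ) <= 12
stmt 3: x := 4 + x  -- replace 2 occurrence(s) of x with (4 + x)
  => ( ( z + ( 4 + x ) ) - ( 1 * ( z + ( 4 + x ) ) ) ) <= 12
stmt 2: z := z + x  -- replace 2 occurrence(s) of z with (z + x)
  => ( ( ( z + x ) + ( 4 + x ) ) - ( 1 * ( ( z + x ) + ( 4 + x ) ) ) ) <= 12
stmt 1: y := z * y  -- replace 0 occurrence(s) of y with (z * y)
  => ( ( ( z + x ) + ( 4 + x ) ) - ( 1 * ( ( z + x ) + ( 4 + x ) ) ) ) <= 12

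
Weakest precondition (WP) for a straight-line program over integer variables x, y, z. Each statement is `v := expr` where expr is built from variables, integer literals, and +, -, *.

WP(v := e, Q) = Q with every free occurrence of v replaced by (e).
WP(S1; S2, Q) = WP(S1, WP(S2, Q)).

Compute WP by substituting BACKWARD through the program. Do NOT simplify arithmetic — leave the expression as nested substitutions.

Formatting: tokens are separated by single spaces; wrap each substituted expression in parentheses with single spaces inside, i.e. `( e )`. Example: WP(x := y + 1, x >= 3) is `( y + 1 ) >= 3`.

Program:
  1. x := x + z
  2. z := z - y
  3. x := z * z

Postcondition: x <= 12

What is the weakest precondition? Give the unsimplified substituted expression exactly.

post: x <= 12
stmt 3: x := z * z  -- replace 1 occurrence(s) of x with (z * z)
  => ( z * z ) <= 12
stmt 2: z := z - y  -- replace 2 occurrence(s) of z with (z - y)
  => ( ( z - y ) * ( z - y ) ) <= 12
stmt 1: x := x + z  -- replace 0 occurrence(s) of x with (x + z)
  => ( ( z - y ) * ( z - y ) ) <= 12

Answer: ( ( z - y ) * ( z - y ) ) <= 12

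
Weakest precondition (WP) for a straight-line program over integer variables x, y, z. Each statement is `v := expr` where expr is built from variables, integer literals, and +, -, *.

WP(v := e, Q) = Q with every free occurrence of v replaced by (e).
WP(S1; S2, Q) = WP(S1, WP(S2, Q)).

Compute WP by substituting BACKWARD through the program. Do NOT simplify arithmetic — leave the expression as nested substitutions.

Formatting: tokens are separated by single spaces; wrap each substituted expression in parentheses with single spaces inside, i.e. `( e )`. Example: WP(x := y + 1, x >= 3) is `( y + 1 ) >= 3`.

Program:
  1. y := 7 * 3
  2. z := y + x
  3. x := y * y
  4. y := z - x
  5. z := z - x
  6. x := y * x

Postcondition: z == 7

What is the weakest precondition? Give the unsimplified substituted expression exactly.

Answer: ( ( ( 7 * 3 ) + x ) - ( ( 7 * 3 ) * ( 7 * 3 ) ) ) == 7

Derivation:
post: z == 7
stmt 6: x := y * x  -- replace 0 occurrence(s) of x with (y * x)
  => z == 7
stmt 5: z := z - x  -- replace 1 occurrence(s) of z with (z - x)
  => ( z - x ) == 7
stmt 4: y := z - x  -- replace 0 occurrence(s) of y with (z - x)
  => ( z - x ) == 7
stmt 3: x := y * y  -- replace 1 occurrence(s) of x with (y * y)
  => ( z - ( y * y ) ) == 7
stmt 2: z := y + x  -- replace 1 occurrence(s) of z with (y + x)
  => ( ( y + x ) - ( y * y ) ) == 7
stmt 1: y := 7 * 3  -- replace 3 occurrence(s) of y with (7 * 3)
  => ( ( ( 7 * 3 ) + x ) - ( ( 7 * 3 ) * ( 7 * 3 ) ) ) == 7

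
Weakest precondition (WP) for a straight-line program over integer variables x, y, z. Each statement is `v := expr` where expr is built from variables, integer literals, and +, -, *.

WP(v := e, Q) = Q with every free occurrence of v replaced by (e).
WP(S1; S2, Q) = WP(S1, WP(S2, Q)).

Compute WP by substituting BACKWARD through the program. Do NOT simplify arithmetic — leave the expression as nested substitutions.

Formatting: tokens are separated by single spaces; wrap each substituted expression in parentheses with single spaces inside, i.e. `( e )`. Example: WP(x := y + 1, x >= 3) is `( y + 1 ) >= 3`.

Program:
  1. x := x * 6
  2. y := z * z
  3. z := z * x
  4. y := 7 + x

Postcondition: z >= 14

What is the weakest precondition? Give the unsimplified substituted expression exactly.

post: z >= 14
stmt 4: y := 7 + x  -- replace 0 occurrence(s) of y with (7 + x)
  => z >= 14
stmt 3: z := z * x  -- replace 1 occurrence(s) of z with (z * x)
  => ( z * x ) >= 14
stmt 2: y := z * z  -- replace 0 occurrence(s) of y with (z * z)
  => ( z * x ) >= 14
stmt 1: x := x * 6  -- replace 1 occurrence(s) of x with (x * 6)
  => ( z * ( x * 6 ) ) >= 14

Answer: ( z * ( x * 6 ) ) >= 14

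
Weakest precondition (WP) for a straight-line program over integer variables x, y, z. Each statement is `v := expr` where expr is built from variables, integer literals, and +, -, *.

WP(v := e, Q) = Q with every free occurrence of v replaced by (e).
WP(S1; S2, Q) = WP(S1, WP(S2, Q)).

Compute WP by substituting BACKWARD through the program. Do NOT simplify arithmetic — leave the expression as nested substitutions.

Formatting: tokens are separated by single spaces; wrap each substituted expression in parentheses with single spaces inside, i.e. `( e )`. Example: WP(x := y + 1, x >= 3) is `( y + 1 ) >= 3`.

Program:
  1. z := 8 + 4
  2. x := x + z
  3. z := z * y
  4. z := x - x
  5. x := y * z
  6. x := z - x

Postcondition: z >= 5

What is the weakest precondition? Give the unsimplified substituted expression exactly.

Answer: ( ( x + ( 8 + 4 ) ) - ( x + ( 8 + 4 ) ) ) >= 5

Derivation:
post: z >= 5
stmt 6: x := z - x  -- replace 0 occurrence(s) of x with (z - x)
  => z >= 5
stmt 5: x := y * z  -- replace 0 occurrence(s) of x with (y * z)
  => z >= 5
stmt 4: z := x - x  -- replace 1 occurrence(s) of z with (x - x)
  => ( x - x ) >= 5
stmt 3: z := z * y  -- replace 0 occurrence(s) of z with (z * y)
  => ( x - x ) >= 5
stmt 2: x := x + z  -- replace 2 occurrence(s) of x with (x + z)
  => ( ( x + z ) - ( x + z ) ) >= 5
stmt 1: z := 8 + 4  -- replace 2 occurrence(s) of z with (8 + 4)
  => ( ( x + ( 8 + 4 ) ) - ( x + ( 8 + 4 ) ) ) >= 5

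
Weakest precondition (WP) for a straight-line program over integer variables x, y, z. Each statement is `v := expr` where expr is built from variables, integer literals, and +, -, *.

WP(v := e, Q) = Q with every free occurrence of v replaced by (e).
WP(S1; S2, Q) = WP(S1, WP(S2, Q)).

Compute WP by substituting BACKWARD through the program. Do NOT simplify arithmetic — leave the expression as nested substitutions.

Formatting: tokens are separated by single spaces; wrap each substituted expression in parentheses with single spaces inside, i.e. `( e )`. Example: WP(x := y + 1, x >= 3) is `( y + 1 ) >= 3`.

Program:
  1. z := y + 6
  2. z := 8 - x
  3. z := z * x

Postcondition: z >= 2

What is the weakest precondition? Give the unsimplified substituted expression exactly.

Answer: ( ( 8 - x ) * x ) >= 2

Derivation:
post: z >= 2
stmt 3: z := z * x  -- replace 1 occurrence(s) of z with (z * x)
  => ( z * x ) >= 2
stmt 2: z := 8 - x  -- replace 1 occurrence(s) of z with (8 - x)
  => ( ( 8 - x ) * x ) >= 2
stmt 1: z := y + 6  -- replace 0 occurrence(s) of z with (y + 6)
  => ( ( 8 - x ) * x ) >= 2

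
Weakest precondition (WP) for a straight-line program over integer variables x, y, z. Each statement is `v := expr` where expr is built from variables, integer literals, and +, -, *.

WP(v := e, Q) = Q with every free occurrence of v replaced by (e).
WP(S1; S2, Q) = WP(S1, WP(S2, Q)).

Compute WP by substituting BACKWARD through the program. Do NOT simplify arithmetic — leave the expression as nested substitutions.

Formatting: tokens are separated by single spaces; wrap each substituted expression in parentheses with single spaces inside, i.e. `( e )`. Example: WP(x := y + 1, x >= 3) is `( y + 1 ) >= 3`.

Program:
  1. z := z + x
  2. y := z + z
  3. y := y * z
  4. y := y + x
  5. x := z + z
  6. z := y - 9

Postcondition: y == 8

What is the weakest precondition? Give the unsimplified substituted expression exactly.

post: y == 8
stmt 6: z := y - 9  -- replace 0 occurrence(s) of z with (y - 9)
  => y == 8
stmt 5: x := z + z  -- replace 0 occurrence(s) of x with (z + z)
  => y == 8
stmt 4: y := y + x  -- replace 1 occurrence(s) of y with (y + x)
  => ( y + x ) == 8
stmt 3: y := y * z  -- replace 1 occurrence(s) of y with (y * z)
  => ( ( y * z ) + x ) == 8
stmt 2: y := z + z  -- replace 1 occurrence(s) of y with (z + z)
  => ( ( ( z + z ) * z ) + x ) == 8
stmt 1: z := z + x  -- replace 3 occurrence(s) of z with (z + x)
  => ( ( ( ( z + x ) + ( z + x ) ) * ( z + x ) ) + x ) == 8

Answer: ( ( ( ( z + x ) + ( z + x ) ) * ( z + x ) ) + x ) == 8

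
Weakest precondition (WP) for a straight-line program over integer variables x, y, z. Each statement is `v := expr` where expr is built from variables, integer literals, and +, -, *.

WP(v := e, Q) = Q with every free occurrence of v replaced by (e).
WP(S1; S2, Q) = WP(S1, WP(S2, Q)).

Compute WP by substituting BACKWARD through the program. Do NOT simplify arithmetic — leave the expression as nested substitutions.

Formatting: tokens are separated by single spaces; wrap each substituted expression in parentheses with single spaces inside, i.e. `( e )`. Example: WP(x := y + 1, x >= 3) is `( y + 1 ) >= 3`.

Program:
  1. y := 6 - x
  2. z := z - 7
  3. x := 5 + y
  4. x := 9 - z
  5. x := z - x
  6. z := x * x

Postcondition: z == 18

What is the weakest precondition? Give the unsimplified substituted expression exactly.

Answer: ( ( ( z - 7 ) - ( 9 - ( z - 7 ) ) ) * ( ( z - 7 ) - ( 9 - ( z - 7 ) ) ) ) == 18

Derivation:
post: z == 18
stmt 6: z := x * x  -- replace 1 occurrence(s) of z with (x * x)
  => ( x * x ) == 18
stmt 5: x := z - x  -- replace 2 occurrence(s) of x with (z - x)
  => ( ( z - x ) * ( z - x ) ) == 18
stmt 4: x := 9 - z  -- replace 2 occurrence(s) of x with (9 - z)
  => ( ( z - ( 9 - z ) ) * ( z - ( 9 - z ) ) ) == 18
stmt 3: x := 5 + y  -- replace 0 occurrence(s) of x with (5 + y)
  => ( ( z - ( 9 - z ) ) * ( z - ( 9 - z ) ) ) == 18
stmt 2: z := z - 7  -- replace 4 occurrence(s) of z with (z - 7)
  => ( ( ( z - 7 ) - ( 9 - ( z - 7 ) ) ) * ( ( z - 7 ) - ( 9 - ( z - 7 ) ) ) ) == 18
stmt 1: y := 6 - x  -- replace 0 occurrence(s) of y with (6 - x)
  => ( ( ( z - 7 ) - ( 9 - ( z - 7 ) ) ) * ( ( z - 7 ) - ( 9 - ( z - 7 ) ) ) ) == 18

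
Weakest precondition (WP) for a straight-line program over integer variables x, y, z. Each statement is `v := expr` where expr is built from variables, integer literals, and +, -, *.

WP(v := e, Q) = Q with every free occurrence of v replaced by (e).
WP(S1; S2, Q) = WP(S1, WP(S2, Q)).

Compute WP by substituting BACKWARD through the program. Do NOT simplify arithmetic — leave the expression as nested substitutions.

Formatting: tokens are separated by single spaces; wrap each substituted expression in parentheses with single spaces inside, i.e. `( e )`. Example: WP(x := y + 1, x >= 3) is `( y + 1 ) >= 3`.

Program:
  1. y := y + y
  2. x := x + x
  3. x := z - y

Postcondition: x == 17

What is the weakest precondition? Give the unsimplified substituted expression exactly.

post: x == 17
stmt 3: x := z - y  -- replace 1 occurrence(s) of x with (z - y)
  => ( z - y ) == 17
stmt 2: x := x + x  -- replace 0 occurrence(s) of x with (x + x)
  => ( z - y ) == 17
stmt 1: y := y + y  -- replace 1 occurrence(s) of y with (y + y)
  => ( z - ( y + y ) ) == 17

Answer: ( z - ( y + y ) ) == 17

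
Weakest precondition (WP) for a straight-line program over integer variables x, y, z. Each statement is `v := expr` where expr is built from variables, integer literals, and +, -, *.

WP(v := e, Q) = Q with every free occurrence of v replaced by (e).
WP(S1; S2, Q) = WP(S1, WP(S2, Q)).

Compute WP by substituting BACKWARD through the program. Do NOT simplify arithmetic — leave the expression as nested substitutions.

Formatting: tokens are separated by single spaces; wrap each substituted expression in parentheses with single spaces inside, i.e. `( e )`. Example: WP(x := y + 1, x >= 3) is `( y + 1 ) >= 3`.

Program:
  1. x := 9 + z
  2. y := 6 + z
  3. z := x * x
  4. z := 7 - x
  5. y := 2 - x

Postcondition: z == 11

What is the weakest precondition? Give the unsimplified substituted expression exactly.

Answer: ( 7 - ( 9 + z ) ) == 11

Derivation:
post: z == 11
stmt 5: y := 2 - x  -- replace 0 occurrence(s) of y with (2 - x)
  => z == 11
stmt 4: z := 7 - x  -- replace 1 occurrence(s) of z with (7 - x)
  => ( 7 - x ) == 11
stmt 3: z := x * x  -- replace 0 occurrence(s) of z with (x * x)
  => ( 7 - x ) == 11
stmt 2: y := 6 + z  -- replace 0 occurrence(s) of y with (6 + z)
  => ( 7 - x ) == 11
stmt 1: x := 9 + z  -- replace 1 occurrence(s) of x with (9 + z)
  => ( 7 - ( 9 + z ) ) == 11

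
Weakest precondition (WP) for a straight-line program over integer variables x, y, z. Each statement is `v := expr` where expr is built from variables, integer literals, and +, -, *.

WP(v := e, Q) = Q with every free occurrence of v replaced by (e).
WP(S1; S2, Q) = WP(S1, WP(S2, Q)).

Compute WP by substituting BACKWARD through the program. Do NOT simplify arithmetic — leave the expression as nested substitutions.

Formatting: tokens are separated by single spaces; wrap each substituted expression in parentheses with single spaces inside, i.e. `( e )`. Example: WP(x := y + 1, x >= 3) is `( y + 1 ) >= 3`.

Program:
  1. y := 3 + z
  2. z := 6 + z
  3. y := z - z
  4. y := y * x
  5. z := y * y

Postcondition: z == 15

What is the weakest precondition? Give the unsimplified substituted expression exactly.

Answer: ( ( ( ( 6 + z ) - ( 6 + z ) ) * x ) * ( ( ( 6 + z ) - ( 6 + z ) ) * x ) ) == 15

Derivation:
post: z == 15
stmt 5: z := y * y  -- replace 1 occurrence(s) of z with (y * y)
  => ( y * y ) == 15
stmt 4: y := y * x  -- replace 2 occurrence(s) of y with (y * x)
  => ( ( y * x ) * ( y * x ) ) == 15
stmt 3: y := z - z  -- replace 2 occurrence(s) of y with (z - z)
  => ( ( ( z - z ) * x ) * ( ( z - z ) * x ) ) == 15
stmt 2: z := 6 + z  -- replace 4 occurrence(s) of z with (6 + z)
  => ( ( ( ( 6 + z ) - ( 6 + z ) ) * x ) * ( ( ( 6 + z ) - ( 6 + z ) ) * x ) ) == 15
stmt 1: y := 3 + z  -- replace 0 occurrence(s) of y with (3 + z)
  => ( ( ( ( 6 + z ) - ( 6 + z ) ) * x ) * ( ( ( 6 + z ) - ( 6 + z ) ) * x ) ) == 15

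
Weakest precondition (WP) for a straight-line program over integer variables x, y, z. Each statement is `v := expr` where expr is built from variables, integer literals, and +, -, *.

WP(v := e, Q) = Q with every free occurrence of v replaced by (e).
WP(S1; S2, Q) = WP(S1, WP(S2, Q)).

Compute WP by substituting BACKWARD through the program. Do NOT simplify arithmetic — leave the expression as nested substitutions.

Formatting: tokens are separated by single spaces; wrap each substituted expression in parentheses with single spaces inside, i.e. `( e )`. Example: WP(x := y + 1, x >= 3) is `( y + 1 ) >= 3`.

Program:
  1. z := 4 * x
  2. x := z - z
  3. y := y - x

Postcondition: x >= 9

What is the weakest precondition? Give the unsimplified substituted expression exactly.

post: x >= 9
stmt 3: y := y - x  -- replace 0 occurrence(s) of y with (y - x)
  => x >= 9
stmt 2: x := z - z  -- replace 1 occurrence(s) of x with (z - z)
  => ( z - z ) >= 9
stmt 1: z := 4 * x  -- replace 2 occurrence(s) of z with (4 * x)
  => ( ( 4 * x ) - ( 4 * x ) ) >= 9

Answer: ( ( 4 * x ) - ( 4 * x ) ) >= 9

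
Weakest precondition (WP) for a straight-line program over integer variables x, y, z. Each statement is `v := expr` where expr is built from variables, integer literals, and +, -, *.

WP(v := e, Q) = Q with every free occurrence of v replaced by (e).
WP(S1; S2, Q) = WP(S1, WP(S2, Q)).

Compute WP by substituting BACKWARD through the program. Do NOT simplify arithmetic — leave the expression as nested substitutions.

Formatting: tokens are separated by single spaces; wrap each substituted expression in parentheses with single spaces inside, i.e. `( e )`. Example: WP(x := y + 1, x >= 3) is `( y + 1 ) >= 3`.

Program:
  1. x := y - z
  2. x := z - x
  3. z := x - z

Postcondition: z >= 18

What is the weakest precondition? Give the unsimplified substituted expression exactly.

Answer: ( ( z - ( y - z ) ) - z ) >= 18

Derivation:
post: z >= 18
stmt 3: z := x - z  -- replace 1 occurrence(s) of z with (x - z)
  => ( x - z ) >= 18
stmt 2: x := z - x  -- replace 1 occurrence(s) of x with (z - x)
  => ( ( z - x ) - z ) >= 18
stmt 1: x := y - z  -- replace 1 occurrence(s) of x with (y - z)
  => ( ( z - ( y - z ) ) - z ) >= 18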